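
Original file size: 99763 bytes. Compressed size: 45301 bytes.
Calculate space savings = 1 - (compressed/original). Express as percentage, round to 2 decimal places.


ratio = compressed/original = 45301/99763 = 0.454086
savings = 1 - ratio = 1 - 0.454086 = 0.545914
as a percentage: 0.545914 * 100 = 54.59%

Space savings = 1 - 45301/99763 = 54.59%


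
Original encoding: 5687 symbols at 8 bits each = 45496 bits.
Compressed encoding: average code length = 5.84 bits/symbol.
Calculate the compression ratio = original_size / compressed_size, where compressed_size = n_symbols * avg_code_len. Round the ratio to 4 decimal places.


original_size = n_symbols * orig_bits = 5687 * 8 = 45496 bits
compressed_size = n_symbols * avg_code_len = 5687 * 5.84 = 33212.08 bits
ratio = original_size / compressed_size = 45496 / 33212.08 = 1.3699

Compression ratio = 1.3699


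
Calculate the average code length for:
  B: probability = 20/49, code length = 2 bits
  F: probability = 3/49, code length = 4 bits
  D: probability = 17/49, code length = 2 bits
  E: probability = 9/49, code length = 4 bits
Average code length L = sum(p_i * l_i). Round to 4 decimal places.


Weighted contributions p_i * l_i:
  B: (20/49) * 2 = 40/49
  F: (3/49) * 4 = 12/49
  D: (17/49) * 2 = 34/49
  E: (9/49) * 4 = 36/49
Sum = (40 + 12 + 34 + 36)/49 = 122/49

L = 122/49 = 2.4898 bits/symbol


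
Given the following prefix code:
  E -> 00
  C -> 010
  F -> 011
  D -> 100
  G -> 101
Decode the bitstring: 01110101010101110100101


Decoding step by step:
Bits 011 -> F
Bits 101 -> G
Bits 010 -> C
Bits 101 -> G
Bits 011 -> F
Bits 101 -> G
Bits 00 -> E
Bits 101 -> G


Decoded message: FGCGFGEG


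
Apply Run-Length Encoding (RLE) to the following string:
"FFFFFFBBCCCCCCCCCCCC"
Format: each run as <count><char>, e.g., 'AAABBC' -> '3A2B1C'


Scanning runs left to right:
  i=0: run of 'F' x 6 -> '6F'
  i=6: run of 'B' x 2 -> '2B'
  i=8: run of 'C' x 12 -> '12C'

RLE = 6F2B12C


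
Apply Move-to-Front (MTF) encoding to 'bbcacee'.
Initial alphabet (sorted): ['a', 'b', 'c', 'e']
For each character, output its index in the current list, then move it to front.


MTF encoding:
'b': index 1 in ['a', 'b', 'c', 'e'] -> ['b', 'a', 'c', 'e']
'b': index 0 in ['b', 'a', 'c', 'e'] -> ['b', 'a', 'c', 'e']
'c': index 2 in ['b', 'a', 'c', 'e'] -> ['c', 'b', 'a', 'e']
'a': index 2 in ['c', 'b', 'a', 'e'] -> ['a', 'c', 'b', 'e']
'c': index 1 in ['a', 'c', 'b', 'e'] -> ['c', 'a', 'b', 'e']
'e': index 3 in ['c', 'a', 'b', 'e'] -> ['e', 'c', 'a', 'b']
'e': index 0 in ['e', 'c', 'a', 'b'] -> ['e', 'c', 'a', 'b']


Output: [1, 0, 2, 2, 1, 3, 0]


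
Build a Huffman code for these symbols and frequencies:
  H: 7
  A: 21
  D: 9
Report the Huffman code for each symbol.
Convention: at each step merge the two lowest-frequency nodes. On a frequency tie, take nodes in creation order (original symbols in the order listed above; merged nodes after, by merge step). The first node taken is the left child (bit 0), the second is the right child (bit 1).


Huffman tree construction:
Step 1: Merge H(7) + D(9) = 16
Step 2: Merge (H+D)(16) + A(21) = 37
Read each symbol's code off the tree from the root (left child = 0, right child = 1).

Codes:
  H: 00 (length 2)
  A: 1 (length 1)
  D: 01 (length 2)
Average code length: 53/37 = 1.4324 bits/symbol


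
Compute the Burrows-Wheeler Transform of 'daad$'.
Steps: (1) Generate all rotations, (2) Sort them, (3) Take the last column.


Rotations (sorted):
  0: $daad -> last char: d
  1: aad$d -> last char: d
  2: ad$da -> last char: a
  3: d$daa -> last char: a
  4: daad$ -> last char: $


BWT = ddaa$


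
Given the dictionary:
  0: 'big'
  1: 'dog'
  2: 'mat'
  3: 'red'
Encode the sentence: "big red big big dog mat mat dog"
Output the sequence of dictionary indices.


Look up each word in the dictionary:
  'big' -> 0
  'red' -> 3
  'big' -> 0
  'big' -> 0
  'dog' -> 1
  'mat' -> 2
  'mat' -> 2
  'dog' -> 1

Encoded: [0, 3, 0, 0, 1, 2, 2, 1]


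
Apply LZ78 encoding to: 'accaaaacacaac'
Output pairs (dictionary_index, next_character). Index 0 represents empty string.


LZ78 encoding steps:
Dictionary: {0: ''}
Step 1: w='' (idx 0), next='a' -> output (0, 'a'), add 'a' as idx 1
Step 2: w='' (idx 0), next='c' -> output (0, 'c'), add 'c' as idx 2
Step 3: w='c' (idx 2), next='a' -> output (2, 'a'), add 'ca' as idx 3
Step 4: w='a' (idx 1), next='a' -> output (1, 'a'), add 'aa' as idx 4
Step 5: w='a' (idx 1), next='c' -> output (1, 'c'), add 'ac' as idx 5
Step 6: w='ac' (idx 5), next='a' -> output (5, 'a'), add 'aca' as idx 6
Step 7: w='ac' (idx 5), end of input -> output (5, '')


Encoded: [(0, 'a'), (0, 'c'), (2, 'a'), (1, 'a'), (1, 'c'), (5, 'a'), (5, '')]


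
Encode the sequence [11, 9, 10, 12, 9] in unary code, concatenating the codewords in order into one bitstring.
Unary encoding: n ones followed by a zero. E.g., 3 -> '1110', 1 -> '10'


Encode each number as n ones followed by a terminating 0:
  11 -> 111111111110 (12 bits)
  9 -> 1111111110 (10 bits)
  10 -> 11111111110 (11 bits)
  12 -> 1111111111110 (13 bits)
  9 -> 1111111110 (10 bits)
Total length = 12 + 10 + 11 + 13 + 10 = 56 bits.

Unary([11, 9, 10, 12, 9]) = 11111111111011111111101111111111011111111111101111111110 (56 bits)


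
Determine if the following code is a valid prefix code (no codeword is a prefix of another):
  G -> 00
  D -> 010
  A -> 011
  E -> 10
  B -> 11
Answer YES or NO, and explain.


Checking each pair (does one codeword prefix another?):
  G='00' vs D='010': no prefix
  G='00' vs A='011': no prefix
  G='00' vs E='10': no prefix
  G='00' vs B='11': no prefix
  D='010' vs G='00': no prefix
  D='010' vs A='011': no prefix
  D='010' vs E='10': no prefix
  D='010' vs B='11': no prefix
  A='011' vs G='00': no prefix
  A='011' vs D='010': no prefix
  A='011' vs E='10': no prefix
  A='011' vs B='11': no prefix
  E='10' vs G='00': no prefix
  E='10' vs D='010': no prefix
  E='10' vs A='011': no prefix
  E='10' vs B='11': no prefix
  B='11' vs G='00': no prefix
  B='11' vs D='010': no prefix
  B='11' vs A='011': no prefix
  B='11' vs E='10': no prefix
No violation found over all pairs.

YES -- this is a valid prefix code. No codeword is a prefix of any other codeword.


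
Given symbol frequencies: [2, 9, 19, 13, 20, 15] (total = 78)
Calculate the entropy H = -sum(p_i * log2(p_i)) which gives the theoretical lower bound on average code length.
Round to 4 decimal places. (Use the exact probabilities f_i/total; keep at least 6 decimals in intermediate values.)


Per-symbol terms -p_i * log2(p_i) with p_i = f_i/78:
  p = 2/78 = 0.025641: log2(p) = -5.285402, -p*log2(p) = 0.135523
  p = 9/78 = 0.115385: log2(p) = -3.115477, -p*log2(p) = 0.359478
  p = 19/78 = 0.243590: log2(p) = -2.037475, -p*log2(p) = 0.496308
  p = 13/78 = 0.166667: log2(p) = -2.584963, -p*log2(p) = 0.430827
  p = 20/78 = 0.256410: log2(p) = -1.963474, -p*log2(p) = 0.503455
  p = 15/78 = 0.192308: log2(p) = -2.378512, -p*log2(p) = 0.457406
H = 0.135523 + 0.359478 + 0.496308 + 0.430827 + 0.503455 + 0.457406 = 2.382997

H = 2.383 bits/symbol


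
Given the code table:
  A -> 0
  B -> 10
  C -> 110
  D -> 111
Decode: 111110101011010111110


Decoding:
111 -> D
110 -> C
10 -> B
10 -> B
110 -> C
10 -> B
111 -> D
110 -> C


Result: DCBBCBDC


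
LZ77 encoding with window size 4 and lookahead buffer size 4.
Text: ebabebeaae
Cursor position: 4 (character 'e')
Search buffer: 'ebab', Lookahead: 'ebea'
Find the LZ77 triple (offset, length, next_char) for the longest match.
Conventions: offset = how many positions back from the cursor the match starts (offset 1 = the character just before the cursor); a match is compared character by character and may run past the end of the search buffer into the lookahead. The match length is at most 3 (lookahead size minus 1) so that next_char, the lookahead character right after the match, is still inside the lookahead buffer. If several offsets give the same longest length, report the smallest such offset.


Try each offset into the search buffer:
  offset=1 (pos 3, char 'b'): match length 0
  offset=2 (pos 2, char 'a'): match length 0
  offset=3 (pos 1, char 'b'): match length 0
  offset=4 (pos 0, char 'e'): match length 2
Longest match has length 2 at offset 4.
next_char = character at position 4 + 2 = 6 -> 'e'

Best match: offset=4, length=2 (matching 'eb' starting at position 0)
LZ77 triple: (4, 2, 'e')


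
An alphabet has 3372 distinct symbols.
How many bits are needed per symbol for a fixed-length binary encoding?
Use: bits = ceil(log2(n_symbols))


log2(3372) = 11.7194
Bracket: 2^11 = 2048 < 3372 <= 2^12 = 4096
So ceil(log2(3372)) = 12

bits = ceil(log2(3372)) = ceil(11.7194) = 12 bits


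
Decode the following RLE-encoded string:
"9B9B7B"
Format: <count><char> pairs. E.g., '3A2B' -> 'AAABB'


Expanding each <count><char> pair:
  9B -> 'BBBBBBBBB'
  9B -> 'BBBBBBBBB'
  7B -> 'BBBBBBB'

Decoded = BBBBBBBBBBBBBBBBBBBBBBBBB


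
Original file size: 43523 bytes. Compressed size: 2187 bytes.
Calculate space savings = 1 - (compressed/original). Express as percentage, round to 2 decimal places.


ratio = compressed/original = 2187/43523 = 0.050249
savings = 1 - ratio = 1 - 0.050249 = 0.949751
as a percentage: 0.949751 * 100 = 94.98%

Space savings = 1 - 2187/43523 = 94.98%


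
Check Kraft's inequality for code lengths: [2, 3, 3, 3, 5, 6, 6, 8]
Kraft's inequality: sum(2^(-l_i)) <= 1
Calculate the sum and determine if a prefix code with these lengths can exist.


Sum = 2^(-2) + 2^(-3) + 2^(-3) + 2^(-3) + 2^(-5) + 2^(-6) + 2^(-6) + 2^(-8)
    = 0.25 + 0.125 + 0.125 + 0.125 + 0.03125 + 0.015625 + 0.015625 + 0.00390625
    = 177/256 = 0.69140625
Since 0.69140625 <= 1, Kraft's inequality IS satisfied.
A prefix code with these lengths CAN exist.

Kraft sum = 0.69140625. Satisfied.


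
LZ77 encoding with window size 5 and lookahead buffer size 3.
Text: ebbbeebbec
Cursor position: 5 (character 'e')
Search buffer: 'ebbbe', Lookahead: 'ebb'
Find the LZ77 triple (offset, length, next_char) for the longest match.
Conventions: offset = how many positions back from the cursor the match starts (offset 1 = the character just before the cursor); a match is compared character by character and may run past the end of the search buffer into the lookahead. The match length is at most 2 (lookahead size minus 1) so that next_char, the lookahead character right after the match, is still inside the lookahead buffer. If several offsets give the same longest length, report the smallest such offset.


Try each offset into the search buffer:
  offset=1 (pos 4, char 'e'): match length 1
  offset=2 (pos 3, char 'b'): match length 0
  offset=3 (pos 2, char 'b'): match length 0
  offset=4 (pos 1, char 'b'): match length 0
  offset=5 (pos 0, char 'e'): match length 2
Longest match has length 2 at offset 5.
next_char = character at position 5 + 2 = 7 -> 'b'

Best match: offset=5, length=2 (matching 'eb' starting at position 0)
LZ77 triple: (5, 2, 'b')


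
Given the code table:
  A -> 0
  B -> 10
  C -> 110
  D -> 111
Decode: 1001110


Decoding:
10 -> B
0 -> A
111 -> D
0 -> A


Result: BADA


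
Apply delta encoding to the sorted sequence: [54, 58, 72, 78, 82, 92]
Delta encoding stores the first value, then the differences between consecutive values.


First value: 54
Deltas:
  58 - 54 = 4
  72 - 58 = 14
  78 - 72 = 6
  82 - 78 = 4
  92 - 82 = 10


Delta encoded: [54, 4, 14, 6, 4, 10]


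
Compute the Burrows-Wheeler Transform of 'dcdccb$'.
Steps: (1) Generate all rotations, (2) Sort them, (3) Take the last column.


Rotations (sorted):
  0: $dcdccb -> last char: b
  1: b$dcdcc -> last char: c
  2: cb$dcdc -> last char: c
  3: ccb$dcd -> last char: d
  4: cdccb$d -> last char: d
  5: dccb$dc -> last char: c
  6: dcdccb$ -> last char: $


BWT = bccddc$


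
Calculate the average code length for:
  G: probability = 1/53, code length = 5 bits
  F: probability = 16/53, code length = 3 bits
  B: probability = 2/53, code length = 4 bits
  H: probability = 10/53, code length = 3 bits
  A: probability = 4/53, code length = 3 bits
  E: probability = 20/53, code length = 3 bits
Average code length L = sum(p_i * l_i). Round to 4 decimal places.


Weighted contributions p_i * l_i:
  G: (1/53) * 5 = 5/53
  F: (16/53) * 3 = 48/53
  B: (2/53) * 4 = 8/53
  H: (10/53) * 3 = 30/53
  A: (4/53) * 3 = 12/53
  E: (20/53) * 3 = 60/53
Sum = (5 + 48 + 8 + 30 + 12 + 60)/53 = 163/53

L = 163/53 = 3.0755 bits/symbol


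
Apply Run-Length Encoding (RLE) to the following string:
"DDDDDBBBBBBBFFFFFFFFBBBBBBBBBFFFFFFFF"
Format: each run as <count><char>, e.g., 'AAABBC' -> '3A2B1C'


Scanning runs left to right:
  i=0: run of 'D' x 5 -> '5D'
  i=5: run of 'B' x 7 -> '7B'
  i=12: run of 'F' x 8 -> '8F'
  i=20: run of 'B' x 9 -> '9B'
  i=29: run of 'F' x 8 -> '8F'

RLE = 5D7B8F9B8F


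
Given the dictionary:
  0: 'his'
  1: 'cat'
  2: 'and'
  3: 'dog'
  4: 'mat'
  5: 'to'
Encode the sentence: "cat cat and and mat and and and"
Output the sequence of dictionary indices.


Look up each word in the dictionary:
  'cat' -> 1
  'cat' -> 1
  'and' -> 2
  'and' -> 2
  'mat' -> 4
  'and' -> 2
  'and' -> 2
  'and' -> 2

Encoded: [1, 1, 2, 2, 4, 2, 2, 2]


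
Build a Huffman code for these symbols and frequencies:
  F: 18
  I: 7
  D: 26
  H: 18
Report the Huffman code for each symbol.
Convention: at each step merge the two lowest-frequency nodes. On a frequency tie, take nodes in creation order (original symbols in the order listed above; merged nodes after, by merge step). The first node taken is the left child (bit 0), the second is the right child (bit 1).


Huffman tree construction:
Step 1: Merge I(7) + F(18) = 25
Step 2: Merge H(18) + (I+F)(25) = 43
Step 3: Merge D(26) + (H+(I+F))(43) = 69
Read each symbol's code off the tree from the root (left child = 0, right child = 1).

Codes:
  F: 111 (length 3)
  I: 110 (length 3)
  D: 0 (length 1)
  H: 10 (length 2)
Average code length: 137/69 = 1.9855 bits/symbol


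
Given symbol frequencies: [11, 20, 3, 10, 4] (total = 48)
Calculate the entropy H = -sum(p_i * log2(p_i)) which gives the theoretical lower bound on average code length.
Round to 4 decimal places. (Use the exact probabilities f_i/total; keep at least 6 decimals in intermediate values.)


Per-symbol terms -p_i * log2(p_i) with p_i = f_i/48:
  p = 11/48 = 0.229167: log2(p) = -2.125531, -p*log2(p) = 0.487101
  p = 20/48 = 0.416667: log2(p) = -1.263034, -p*log2(p) = 0.526264
  p = 3/48 = 0.062500: log2(p) = -4.000000, -p*log2(p) = 0.250000
  p = 10/48 = 0.208333: log2(p) = -2.263034, -p*log2(p) = 0.471466
  p = 4/48 = 0.083333: log2(p) = -3.584963, -p*log2(p) = 0.298747
H = 0.487101 + 0.526264 + 0.250000 + 0.471466 + 0.298747 = 2.033578

H = 2.0336 bits/symbol


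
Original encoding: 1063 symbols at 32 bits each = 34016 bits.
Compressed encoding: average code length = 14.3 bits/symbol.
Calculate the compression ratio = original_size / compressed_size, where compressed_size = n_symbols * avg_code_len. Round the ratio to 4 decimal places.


original_size = n_symbols * orig_bits = 1063 * 32 = 34016 bits
compressed_size = n_symbols * avg_code_len = 1063 * 14.3 = 15200.9 bits
ratio = original_size / compressed_size = 34016 / 15200.9 = 2.2378

Compression ratio = 2.2378


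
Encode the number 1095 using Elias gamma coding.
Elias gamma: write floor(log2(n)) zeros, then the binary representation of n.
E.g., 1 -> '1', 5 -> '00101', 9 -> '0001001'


num_bits = floor(log2(1095)) + 1 = 11
leading_zeros = num_bits - 1 = 10
binary(1095) = 10001000111

Elias gamma(1095) = '0000000000' + '10001000111' = 000000000010001000111 (21 bits)


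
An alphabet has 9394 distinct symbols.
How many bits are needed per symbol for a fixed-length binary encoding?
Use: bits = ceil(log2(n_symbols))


log2(9394) = 13.1975
Bracket: 2^13 = 8192 < 9394 <= 2^14 = 16384
So ceil(log2(9394)) = 14

bits = ceil(log2(9394)) = ceil(13.1975) = 14 bits


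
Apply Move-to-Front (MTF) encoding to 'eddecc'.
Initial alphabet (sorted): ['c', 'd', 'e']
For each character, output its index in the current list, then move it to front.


MTF encoding:
'e': index 2 in ['c', 'd', 'e'] -> ['e', 'c', 'd']
'd': index 2 in ['e', 'c', 'd'] -> ['d', 'e', 'c']
'd': index 0 in ['d', 'e', 'c'] -> ['d', 'e', 'c']
'e': index 1 in ['d', 'e', 'c'] -> ['e', 'd', 'c']
'c': index 2 in ['e', 'd', 'c'] -> ['c', 'e', 'd']
'c': index 0 in ['c', 'e', 'd'] -> ['c', 'e', 'd']


Output: [2, 2, 0, 1, 2, 0]


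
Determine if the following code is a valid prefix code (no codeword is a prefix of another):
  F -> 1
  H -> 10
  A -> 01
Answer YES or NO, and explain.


Checking each pair (does one codeword prefix another?):
  F='1' vs H='10': prefix -- VIOLATION

NO -- this is NOT a valid prefix code. F (1) is a prefix of H (10).


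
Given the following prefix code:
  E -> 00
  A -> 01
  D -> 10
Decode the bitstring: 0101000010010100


Decoding step by step:
Bits 01 -> A
Bits 01 -> A
Bits 00 -> E
Bits 00 -> E
Bits 10 -> D
Bits 01 -> A
Bits 01 -> A
Bits 00 -> E


Decoded message: AAEEDAAE


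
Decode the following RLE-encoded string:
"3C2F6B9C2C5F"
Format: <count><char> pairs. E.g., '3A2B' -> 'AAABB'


Expanding each <count><char> pair:
  3C -> 'CCC'
  2F -> 'FF'
  6B -> 'BBBBBB'
  9C -> 'CCCCCCCCC'
  2C -> 'CC'
  5F -> 'FFFFF'

Decoded = CCCFFBBBBBBCCCCCCCCCCCFFFFF


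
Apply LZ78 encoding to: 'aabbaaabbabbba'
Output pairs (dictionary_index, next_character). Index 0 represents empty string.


LZ78 encoding steps:
Dictionary: {0: ''}
Step 1: w='' (idx 0), next='a' -> output (0, 'a'), add 'a' as idx 1
Step 2: w='a' (idx 1), next='b' -> output (1, 'b'), add 'ab' as idx 2
Step 3: w='' (idx 0), next='b' -> output (0, 'b'), add 'b' as idx 3
Step 4: w='a' (idx 1), next='a' -> output (1, 'a'), add 'aa' as idx 4
Step 5: w='ab' (idx 2), next='b' -> output (2, 'b'), add 'abb' as idx 5
Step 6: w='abb' (idx 5), next='b' -> output (5, 'b'), add 'abbb' as idx 6
Step 7: w='a' (idx 1), end of input -> output (1, '')


Encoded: [(0, 'a'), (1, 'b'), (0, 'b'), (1, 'a'), (2, 'b'), (5, 'b'), (1, '')]


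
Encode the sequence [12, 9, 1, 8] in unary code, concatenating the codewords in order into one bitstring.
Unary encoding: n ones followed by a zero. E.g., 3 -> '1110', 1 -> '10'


Encode each number as n ones followed by a terminating 0:
  12 -> 1111111111110 (13 bits)
  9 -> 1111111110 (10 bits)
  1 -> 10 (2 bits)
  8 -> 111111110 (9 bits)
Total length = 13 + 10 + 2 + 9 = 34 bits.

Unary([12, 9, 1, 8]) = 1111111111110111111111010111111110 (34 bits)


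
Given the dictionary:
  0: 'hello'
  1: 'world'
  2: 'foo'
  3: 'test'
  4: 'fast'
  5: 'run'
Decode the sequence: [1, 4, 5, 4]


Look up each index in the dictionary:
  1 -> 'world'
  4 -> 'fast'
  5 -> 'run'
  4 -> 'fast'

Decoded: "world fast run fast"


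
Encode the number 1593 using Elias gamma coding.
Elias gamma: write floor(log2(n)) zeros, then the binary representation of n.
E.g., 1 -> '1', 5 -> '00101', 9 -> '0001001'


num_bits = floor(log2(1593)) + 1 = 11
leading_zeros = num_bits - 1 = 10
binary(1593) = 11000111001

Elias gamma(1593) = '0000000000' + '11000111001' = 000000000011000111001 (21 bits)


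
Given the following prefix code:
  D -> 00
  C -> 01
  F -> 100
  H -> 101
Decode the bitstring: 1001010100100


Decoding step by step:
Bits 100 -> F
Bits 101 -> H
Bits 01 -> C
Bits 00 -> D
Bits 100 -> F


Decoded message: FHCDF


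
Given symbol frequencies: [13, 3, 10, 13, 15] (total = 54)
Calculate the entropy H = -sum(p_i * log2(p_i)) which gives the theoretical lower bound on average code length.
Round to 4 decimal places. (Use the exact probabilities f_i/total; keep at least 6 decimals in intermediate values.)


Per-symbol terms -p_i * log2(p_i) with p_i = f_i/54:
  p = 13/54 = 0.240741: log2(p) = -2.054448, -p*log2(p) = 0.494589
  p = 3/54 = 0.055556: log2(p) = -4.169925, -p*log2(p) = 0.231663
  p = 10/54 = 0.185185: log2(p) = -2.432959, -p*log2(p) = 0.450548
  p = 13/54 = 0.240741: log2(p) = -2.054448, -p*log2(p) = 0.494589
  p = 15/54 = 0.277778: log2(p) = -1.847997, -p*log2(p) = 0.513332
H = 0.494589 + 0.231663 + 0.450548 + 0.494589 + 0.513332 = 2.184721

H = 2.1847 bits/symbol


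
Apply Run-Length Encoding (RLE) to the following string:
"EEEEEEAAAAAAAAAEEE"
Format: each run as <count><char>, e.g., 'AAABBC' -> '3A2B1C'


Scanning runs left to right:
  i=0: run of 'E' x 6 -> '6E'
  i=6: run of 'A' x 9 -> '9A'
  i=15: run of 'E' x 3 -> '3E'

RLE = 6E9A3E


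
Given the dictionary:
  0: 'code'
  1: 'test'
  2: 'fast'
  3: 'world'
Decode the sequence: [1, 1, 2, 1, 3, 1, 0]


Look up each index in the dictionary:
  1 -> 'test'
  1 -> 'test'
  2 -> 'fast'
  1 -> 'test'
  3 -> 'world'
  1 -> 'test'
  0 -> 'code'

Decoded: "test test fast test world test code"


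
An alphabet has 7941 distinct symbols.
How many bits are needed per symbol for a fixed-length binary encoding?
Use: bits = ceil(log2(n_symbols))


log2(7941) = 12.9551
Bracket: 2^12 = 4096 < 7941 <= 2^13 = 8192
So ceil(log2(7941)) = 13

bits = ceil(log2(7941)) = ceil(12.9551) = 13 bits


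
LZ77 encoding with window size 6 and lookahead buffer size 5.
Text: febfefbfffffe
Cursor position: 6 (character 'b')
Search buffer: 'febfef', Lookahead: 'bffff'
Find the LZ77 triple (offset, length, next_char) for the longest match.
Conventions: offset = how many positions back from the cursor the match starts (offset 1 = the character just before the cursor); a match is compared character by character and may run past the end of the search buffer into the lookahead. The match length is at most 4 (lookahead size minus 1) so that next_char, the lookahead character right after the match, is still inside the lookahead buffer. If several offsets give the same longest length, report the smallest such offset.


Try each offset into the search buffer:
  offset=1 (pos 5, char 'f'): match length 0
  offset=2 (pos 4, char 'e'): match length 0
  offset=3 (pos 3, char 'f'): match length 0
  offset=4 (pos 2, char 'b'): match length 2
  offset=5 (pos 1, char 'e'): match length 0
  offset=6 (pos 0, char 'f'): match length 0
Longest match has length 2 at offset 4.
next_char = character at position 6 + 2 = 8 -> 'f'

Best match: offset=4, length=2 (matching 'bf' starting at position 2)
LZ77 triple: (4, 2, 'f')


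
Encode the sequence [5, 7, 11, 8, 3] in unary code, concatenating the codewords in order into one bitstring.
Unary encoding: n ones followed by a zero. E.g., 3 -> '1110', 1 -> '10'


Encode each number as n ones followed by a terminating 0:
  5 -> 111110 (6 bits)
  7 -> 11111110 (8 bits)
  11 -> 111111111110 (12 bits)
  8 -> 111111110 (9 bits)
  3 -> 1110 (4 bits)
Total length = 6 + 8 + 12 + 9 + 4 = 39 bits.

Unary([5, 7, 11, 8, 3]) = 111110111111101111111111101111111101110 (39 bits)


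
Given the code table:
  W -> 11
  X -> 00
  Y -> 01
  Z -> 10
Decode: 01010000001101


Decoding:
01 -> Y
01 -> Y
00 -> X
00 -> X
00 -> X
11 -> W
01 -> Y


Result: YYXXXWY


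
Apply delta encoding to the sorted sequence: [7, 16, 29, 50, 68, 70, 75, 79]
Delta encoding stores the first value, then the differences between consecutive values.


First value: 7
Deltas:
  16 - 7 = 9
  29 - 16 = 13
  50 - 29 = 21
  68 - 50 = 18
  70 - 68 = 2
  75 - 70 = 5
  79 - 75 = 4


Delta encoded: [7, 9, 13, 21, 18, 2, 5, 4]


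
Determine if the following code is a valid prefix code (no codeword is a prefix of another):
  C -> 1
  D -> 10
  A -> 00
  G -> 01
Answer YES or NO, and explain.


Checking each pair (does one codeword prefix another?):
  C='1' vs D='10': prefix -- VIOLATION

NO -- this is NOT a valid prefix code. C (1) is a prefix of D (10).


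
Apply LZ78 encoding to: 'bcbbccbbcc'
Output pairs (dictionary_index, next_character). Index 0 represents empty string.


LZ78 encoding steps:
Dictionary: {0: ''}
Step 1: w='' (idx 0), next='b' -> output (0, 'b'), add 'b' as idx 1
Step 2: w='' (idx 0), next='c' -> output (0, 'c'), add 'c' as idx 2
Step 3: w='b' (idx 1), next='b' -> output (1, 'b'), add 'bb' as idx 3
Step 4: w='c' (idx 2), next='c' -> output (2, 'c'), add 'cc' as idx 4
Step 5: w='bb' (idx 3), next='c' -> output (3, 'c'), add 'bbc' as idx 5
Step 6: w='c' (idx 2), end of input -> output (2, '')


Encoded: [(0, 'b'), (0, 'c'), (1, 'b'), (2, 'c'), (3, 'c'), (2, '')]


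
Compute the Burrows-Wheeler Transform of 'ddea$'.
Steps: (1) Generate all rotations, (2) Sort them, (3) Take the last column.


Rotations (sorted):
  0: $ddea -> last char: a
  1: a$dde -> last char: e
  2: ddea$ -> last char: $
  3: dea$d -> last char: d
  4: ea$dd -> last char: d


BWT = ae$dd


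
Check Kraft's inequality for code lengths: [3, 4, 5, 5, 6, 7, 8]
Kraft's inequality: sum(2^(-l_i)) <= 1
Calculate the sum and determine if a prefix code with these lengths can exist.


Sum = 2^(-3) + 2^(-4) + 2^(-5) + 2^(-5) + 2^(-6) + 2^(-7) + 2^(-8)
    = 0.125 + 0.0625 + 0.03125 + 0.03125 + 0.015625 + 0.0078125 + 0.00390625
    = 71/256 = 0.27734375
Since 0.27734375 <= 1, Kraft's inequality IS satisfied.
A prefix code with these lengths CAN exist.

Kraft sum = 0.27734375. Satisfied.


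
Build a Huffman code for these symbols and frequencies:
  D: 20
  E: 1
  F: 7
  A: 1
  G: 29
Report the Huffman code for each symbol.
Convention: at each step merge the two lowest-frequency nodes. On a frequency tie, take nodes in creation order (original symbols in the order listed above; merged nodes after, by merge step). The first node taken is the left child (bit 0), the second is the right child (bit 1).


Huffman tree construction:
Step 1: Merge E(1) + A(1) = 2
Step 2: Merge (E+A)(2) + F(7) = 9
Step 3: Merge ((E+A)+F)(9) + D(20) = 29
Step 4: Merge G(29) + (((E+A)+F)+D)(29) = 58
Read each symbol's code off the tree from the root (left child = 0, right child = 1).

Codes:
  D: 11 (length 2)
  E: 1000 (length 4)
  F: 101 (length 3)
  A: 1001 (length 4)
  G: 0 (length 1)
Average code length: 98/58 = 1.6897 bits/symbol


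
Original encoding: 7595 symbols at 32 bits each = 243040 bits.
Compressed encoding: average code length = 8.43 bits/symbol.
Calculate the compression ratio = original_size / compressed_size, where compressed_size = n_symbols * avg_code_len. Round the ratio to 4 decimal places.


original_size = n_symbols * orig_bits = 7595 * 32 = 243040 bits
compressed_size = n_symbols * avg_code_len = 7595 * 8.43 = 64025.85 bits
ratio = original_size / compressed_size = 243040 / 64025.85 = 3.796

Compression ratio = 3.796


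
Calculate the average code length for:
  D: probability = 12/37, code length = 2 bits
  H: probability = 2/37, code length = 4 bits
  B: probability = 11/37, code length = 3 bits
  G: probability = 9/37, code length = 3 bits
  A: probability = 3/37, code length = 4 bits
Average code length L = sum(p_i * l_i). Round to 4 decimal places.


Weighted contributions p_i * l_i:
  D: (12/37) * 2 = 24/37
  H: (2/37) * 4 = 8/37
  B: (11/37) * 3 = 33/37
  G: (9/37) * 3 = 27/37
  A: (3/37) * 4 = 12/37
Sum = (24 + 8 + 33 + 27 + 12)/37 = 104/37

L = 104/37 = 2.8108 bits/symbol


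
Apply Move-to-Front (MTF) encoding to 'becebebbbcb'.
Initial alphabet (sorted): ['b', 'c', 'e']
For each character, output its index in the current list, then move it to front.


MTF encoding:
'b': index 0 in ['b', 'c', 'e'] -> ['b', 'c', 'e']
'e': index 2 in ['b', 'c', 'e'] -> ['e', 'b', 'c']
'c': index 2 in ['e', 'b', 'c'] -> ['c', 'e', 'b']
'e': index 1 in ['c', 'e', 'b'] -> ['e', 'c', 'b']
'b': index 2 in ['e', 'c', 'b'] -> ['b', 'e', 'c']
'e': index 1 in ['b', 'e', 'c'] -> ['e', 'b', 'c']
'b': index 1 in ['e', 'b', 'c'] -> ['b', 'e', 'c']
'b': index 0 in ['b', 'e', 'c'] -> ['b', 'e', 'c']
'b': index 0 in ['b', 'e', 'c'] -> ['b', 'e', 'c']
'c': index 2 in ['b', 'e', 'c'] -> ['c', 'b', 'e']
'b': index 1 in ['c', 'b', 'e'] -> ['b', 'c', 'e']


Output: [0, 2, 2, 1, 2, 1, 1, 0, 0, 2, 1]


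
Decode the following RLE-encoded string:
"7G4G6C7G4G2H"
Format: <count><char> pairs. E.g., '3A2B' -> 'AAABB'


Expanding each <count><char> pair:
  7G -> 'GGGGGGG'
  4G -> 'GGGG'
  6C -> 'CCCCCC'
  7G -> 'GGGGGGG'
  4G -> 'GGGG'
  2H -> 'HH'

Decoded = GGGGGGGGGGGCCCCCCGGGGGGGGGGGHH


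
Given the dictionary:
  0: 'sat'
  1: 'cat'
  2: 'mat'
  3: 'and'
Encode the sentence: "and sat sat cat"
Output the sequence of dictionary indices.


Look up each word in the dictionary:
  'and' -> 3
  'sat' -> 0
  'sat' -> 0
  'cat' -> 1

Encoded: [3, 0, 0, 1]


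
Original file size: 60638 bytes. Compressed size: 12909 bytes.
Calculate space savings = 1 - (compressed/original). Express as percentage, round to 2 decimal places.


ratio = compressed/original = 12909/60638 = 0.212886
savings = 1 - ratio = 1 - 0.212886 = 0.787114
as a percentage: 0.787114 * 100 = 78.71%

Space savings = 1 - 12909/60638 = 78.71%


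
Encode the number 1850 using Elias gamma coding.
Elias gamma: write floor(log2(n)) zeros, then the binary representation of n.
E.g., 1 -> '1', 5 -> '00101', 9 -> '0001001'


num_bits = floor(log2(1850)) + 1 = 11
leading_zeros = num_bits - 1 = 10
binary(1850) = 11100111010

Elias gamma(1850) = '0000000000' + '11100111010' = 000000000011100111010 (21 bits)


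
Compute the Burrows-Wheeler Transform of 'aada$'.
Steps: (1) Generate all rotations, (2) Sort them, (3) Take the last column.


Rotations (sorted):
  0: $aada -> last char: a
  1: a$aad -> last char: d
  2: aada$ -> last char: $
  3: ada$a -> last char: a
  4: da$aa -> last char: a


BWT = ad$aa


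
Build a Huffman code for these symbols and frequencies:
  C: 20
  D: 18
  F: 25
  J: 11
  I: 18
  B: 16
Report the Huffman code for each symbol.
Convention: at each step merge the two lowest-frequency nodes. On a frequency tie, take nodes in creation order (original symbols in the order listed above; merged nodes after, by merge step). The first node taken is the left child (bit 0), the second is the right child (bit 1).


Huffman tree construction:
Step 1: Merge J(11) + B(16) = 27
Step 2: Merge D(18) + I(18) = 36
Step 3: Merge C(20) + F(25) = 45
Step 4: Merge (J+B)(27) + (D+I)(36) = 63
Step 5: Merge (C+F)(45) + ((J+B)+(D+I))(63) = 108
Read each symbol's code off the tree from the root (left child = 0, right child = 1).

Codes:
  C: 00 (length 2)
  D: 110 (length 3)
  F: 01 (length 2)
  J: 100 (length 3)
  I: 111 (length 3)
  B: 101 (length 3)
Average code length: 279/108 = 2.5833 bits/symbol


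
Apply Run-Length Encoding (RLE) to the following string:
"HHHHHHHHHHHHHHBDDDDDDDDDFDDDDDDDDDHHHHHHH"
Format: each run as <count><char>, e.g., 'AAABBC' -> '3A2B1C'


Scanning runs left to right:
  i=0: run of 'H' x 14 -> '14H'
  i=14: run of 'B' x 1 -> '1B'
  i=15: run of 'D' x 9 -> '9D'
  i=24: run of 'F' x 1 -> '1F'
  i=25: run of 'D' x 9 -> '9D'
  i=34: run of 'H' x 7 -> '7H'

RLE = 14H1B9D1F9D7H


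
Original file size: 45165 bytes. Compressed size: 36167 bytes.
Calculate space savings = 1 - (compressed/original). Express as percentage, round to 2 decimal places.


ratio = compressed/original = 36167/45165 = 0.800775
savings = 1 - ratio = 1 - 0.800775 = 0.199225
as a percentage: 0.199225 * 100 = 19.92%

Space savings = 1 - 36167/45165 = 19.92%


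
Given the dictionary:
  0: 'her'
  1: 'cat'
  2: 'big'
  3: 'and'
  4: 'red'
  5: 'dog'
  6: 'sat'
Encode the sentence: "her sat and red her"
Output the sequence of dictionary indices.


Look up each word in the dictionary:
  'her' -> 0
  'sat' -> 6
  'and' -> 3
  'red' -> 4
  'her' -> 0

Encoded: [0, 6, 3, 4, 0]


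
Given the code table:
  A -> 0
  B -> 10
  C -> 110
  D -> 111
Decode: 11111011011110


Decoding:
111 -> D
110 -> C
110 -> C
111 -> D
10 -> B


Result: DCCDB


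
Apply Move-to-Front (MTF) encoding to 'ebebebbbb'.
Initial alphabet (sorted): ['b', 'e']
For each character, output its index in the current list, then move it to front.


MTF encoding:
'e': index 1 in ['b', 'e'] -> ['e', 'b']
'b': index 1 in ['e', 'b'] -> ['b', 'e']
'e': index 1 in ['b', 'e'] -> ['e', 'b']
'b': index 1 in ['e', 'b'] -> ['b', 'e']
'e': index 1 in ['b', 'e'] -> ['e', 'b']
'b': index 1 in ['e', 'b'] -> ['b', 'e']
'b': index 0 in ['b', 'e'] -> ['b', 'e']
'b': index 0 in ['b', 'e'] -> ['b', 'e']
'b': index 0 in ['b', 'e'] -> ['b', 'e']


Output: [1, 1, 1, 1, 1, 1, 0, 0, 0]


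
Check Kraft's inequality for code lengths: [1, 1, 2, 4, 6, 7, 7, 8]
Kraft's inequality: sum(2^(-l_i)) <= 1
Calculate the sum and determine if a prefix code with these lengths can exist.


Sum = 2^(-1) + 2^(-1) + 2^(-2) + 2^(-4) + 2^(-6) + 2^(-7) + 2^(-7) + 2^(-8)
    = 0.5 + 0.5 + 0.25 + 0.0625 + 0.015625 + 0.0078125 + 0.0078125 + 0.00390625
    = 345/256 = 1.34765625
Since 1.34765625 > 1, Kraft's inequality is NOT satisfied.
A prefix code with these lengths CANNOT exist.

Kraft sum = 1.34765625. Not satisfied.


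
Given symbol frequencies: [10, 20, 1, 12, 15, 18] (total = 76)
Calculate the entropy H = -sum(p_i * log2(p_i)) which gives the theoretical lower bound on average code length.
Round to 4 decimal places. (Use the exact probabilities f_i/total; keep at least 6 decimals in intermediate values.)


Per-symbol terms -p_i * log2(p_i) with p_i = f_i/76:
  p = 10/76 = 0.131579: log2(p) = -2.925999, -p*log2(p) = 0.385000
  p = 20/76 = 0.263158: log2(p) = -1.925999, -p*log2(p) = 0.506842
  p = 1/76 = 0.013158: log2(p) = -6.247928, -p*log2(p) = 0.082210
  p = 12/76 = 0.157895: log2(p) = -2.662965, -p*log2(p) = 0.420468
  p = 15/76 = 0.197368: log2(p) = -2.341037, -p*log2(p) = 0.462047
  p = 18/76 = 0.236842: log2(p) = -2.078003, -p*log2(p) = 0.492158
H = 0.385000 + 0.506842 + 0.082210 + 0.420468 + 0.462047 + 0.492158 = 2.348725

H = 2.3487 bits/symbol


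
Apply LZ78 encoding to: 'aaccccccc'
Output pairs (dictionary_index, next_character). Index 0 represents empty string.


LZ78 encoding steps:
Dictionary: {0: ''}
Step 1: w='' (idx 0), next='a' -> output (0, 'a'), add 'a' as idx 1
Step 2: w='a' (idx 1), next='c' -> output (1, 'c'), add 'ac' as idx 2
Step 3: w='' (idx 0), next='c' -> output (0, 'c'), add 'c' as idx 3
Step 4: w='c' (idx 3), next='c' -> output (3, 'c'), add 'cc' as idx 4
Step 5: w='cc' (idx 4), next='c' -> output (4, 'c'), add 'ccc' as idx 5


Encoded: [(0, 'a'), (1, 'c'), (0, 'c'), (3, 'c'), (4, 'c')]


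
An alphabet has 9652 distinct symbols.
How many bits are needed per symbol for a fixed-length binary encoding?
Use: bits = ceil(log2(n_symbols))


log2(9652) = 13.2366
Bracket: 2^13 = 8192 < 9652 <= 2^14 = 16384
So ceil(log2(9652)) = 14

bits = ceil(log2(9652)) = ceil(13.2366) = 14 bits


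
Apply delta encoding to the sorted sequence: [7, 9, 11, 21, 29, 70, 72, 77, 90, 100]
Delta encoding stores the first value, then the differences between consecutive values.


First value: 7
Deltas:
  9 - 7 = 2
  11 - 9 = 2
  21 - 11 = 10
  29 - 21 = 8
  70 - 29 = 41
  72 - 70 = 2
  77 - 72 = 5
  90 - 77 = 13
  100 - 90 = 10


Delta encoded: [7, 2, 2, 10, 8, 41, 2, 5, 13, 10]


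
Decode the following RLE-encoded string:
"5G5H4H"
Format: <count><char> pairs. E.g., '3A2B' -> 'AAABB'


Expanding each <count><char> pair:
  5G -> 'GGGGG'
  5H -> 'HHHHH'
  4H -> 'HHHH'

Decoded = GGGGGHHHHHHHHH


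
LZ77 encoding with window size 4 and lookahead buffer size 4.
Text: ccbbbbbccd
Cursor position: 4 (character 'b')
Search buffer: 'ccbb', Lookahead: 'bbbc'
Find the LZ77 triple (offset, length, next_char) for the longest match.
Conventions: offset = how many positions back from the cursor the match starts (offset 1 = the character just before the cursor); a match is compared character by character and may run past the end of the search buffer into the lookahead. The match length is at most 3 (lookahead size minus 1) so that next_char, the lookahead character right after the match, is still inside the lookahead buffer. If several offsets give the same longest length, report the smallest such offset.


Try each offset into the search buffer:
  offset=1 (pos 3, char 'b'): match length 3
  offset=2 (pos 2, char 'b'): match length 3
  offset=3 (pos 1, char 'c'): match length 0
  offset=4 (pos 0, char 'c'): match length 0
Longest match has length 3, found at offsets 1, 2; take the smallest, offset 1.
next_char = character at position 4 + 3 = 7 -> 'c'

Best match: offset=1, length=3 (matching 'bbb' starting at position 3)
LZ77 triple: (1, 3, 'c')


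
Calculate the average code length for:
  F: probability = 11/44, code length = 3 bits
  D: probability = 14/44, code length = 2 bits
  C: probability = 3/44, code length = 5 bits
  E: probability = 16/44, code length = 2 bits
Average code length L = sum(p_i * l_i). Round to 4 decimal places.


Weighted contributions p_i * l_i:
  F: (11/44) * 3 = 33/44
  D: (14/44) * 2 = 28/44
  C: (3/44) * 5 = 15/44
  E: (16/44) * 2 = 32/44
Sum = (33 + 28 + 15 + 32)/44 = 108/44

L = 108/44 = 2.4545 bits/symbol


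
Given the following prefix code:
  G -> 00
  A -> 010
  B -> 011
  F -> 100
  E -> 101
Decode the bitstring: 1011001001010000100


Decoding step by step:
Bits 101 -> E
Bits 100 -> F
Bits 100 -> F
Bits 101 -> E
Bits 00 -> G
Bits 00 -> G
Bits 100 -> F


Decoded message: EFFEGGF


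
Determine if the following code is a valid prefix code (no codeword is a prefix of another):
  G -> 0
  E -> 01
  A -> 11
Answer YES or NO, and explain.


Checking each pair (does one codeword prefix another?):
  G='0' vs E='01': prefix -- VIOLATION

NO -- this is NOT a valid prefix code. G (0) is a prefix of E (01).


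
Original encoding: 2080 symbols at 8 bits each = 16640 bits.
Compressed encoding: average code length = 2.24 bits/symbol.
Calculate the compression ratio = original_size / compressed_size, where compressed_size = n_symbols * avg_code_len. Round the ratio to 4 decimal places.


original_size = n_symbols * orig_bits = 2080 * 8 = 16640 bits
compressed_size = n_symbols * avg_code_len = 2080 * 2.24 = 4659.2 bits
ratio = original_size / compressed_size = 16640 / 4659.2 = 3.5714

Compression ratio = 3.5714


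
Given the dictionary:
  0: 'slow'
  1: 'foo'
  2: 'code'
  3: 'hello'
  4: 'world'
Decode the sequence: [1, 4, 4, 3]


Look up each index in the dictionary:
  1 -> 'foo'
  4 -> 'world'
  4 -> 'world'
  3 -> 'hello'

Decoded: "foo world world hello"


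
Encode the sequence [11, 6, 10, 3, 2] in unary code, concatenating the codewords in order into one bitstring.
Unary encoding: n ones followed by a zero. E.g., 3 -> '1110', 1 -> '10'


Encode each number as n ones followed by a terminating 0:
  11 -> 111111111110 (12 bits)
  6 -> 1111110 (7 bits)
  10 -> 11111111110 (11 bits)
  3 -> 1110 (4 bits)
  2 -> 110 (3 bits)
Total length = 12 + 7 + 11 + 4 + 3 = 37 bits.

Unary([11, 6, 10, 3, 2]) = 1111111111101111110111111111101110110 (37 bits)


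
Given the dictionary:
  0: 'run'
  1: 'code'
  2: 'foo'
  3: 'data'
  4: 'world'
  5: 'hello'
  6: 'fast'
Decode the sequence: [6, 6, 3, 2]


Look up each index in the dictionary:
  6 -> 'fast'
  6 -> 'fast'
  3 -> 'data'
  2 -> 'foo'

Decoded: "fast fast data foo"


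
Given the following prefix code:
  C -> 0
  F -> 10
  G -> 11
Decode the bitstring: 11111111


Decoding step by step:
Bits 11 -> G
Bits 11 -> G
Bits 11 -> G
Bits 11 -> G


Decoded message: GGGG


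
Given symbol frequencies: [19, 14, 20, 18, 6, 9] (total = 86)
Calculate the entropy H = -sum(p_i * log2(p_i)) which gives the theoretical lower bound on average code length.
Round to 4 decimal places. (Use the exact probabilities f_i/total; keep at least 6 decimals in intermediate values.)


Per-symbol terms -p_i * log2(p_i) with p_i = f_i/86:
  p = 19/86 = 0.220930: log2(p) = -2.178337, -p*log2(p) = 0.481261
  p = 14/86 = 0.162791: log2(p) = -2.618910, -p*log2(p) = 0.426334
  p = 20/86 = 0.232558: log2(p) = -2.104337, -p*log2(p) = 0.489381
  p = 18/86 = 0.209302: log2(p) = -2.256340, -p*log2(p) = 0.472257
  p = 6/86 = 0.069767: log2(p) = -3.841302, -p*log2(p) = 0.267998
  p = 9/86 = 0.104651: log2(p) = -3.256340, -p*log2(p) = 0.340780
H = 0.481261 + 0.426334 + 0.489381 + 0.472257 + 0.267998 + 0.340780 = 2.478011

H = 2.478 bits/symbol


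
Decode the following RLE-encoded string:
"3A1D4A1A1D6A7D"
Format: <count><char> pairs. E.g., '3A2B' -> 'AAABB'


Expanding each <count><char> pair:
  3A -> 'AAA'
  1D -> 'D'
  4A -> 'AAAA'
  1A -> 'A'
  1D -> 'D'
  6A -> 'AAAAAA'
  7D -> 'DDDDDDD'

Decoded = AAADAAAAADAAAAAADDDDDDD
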